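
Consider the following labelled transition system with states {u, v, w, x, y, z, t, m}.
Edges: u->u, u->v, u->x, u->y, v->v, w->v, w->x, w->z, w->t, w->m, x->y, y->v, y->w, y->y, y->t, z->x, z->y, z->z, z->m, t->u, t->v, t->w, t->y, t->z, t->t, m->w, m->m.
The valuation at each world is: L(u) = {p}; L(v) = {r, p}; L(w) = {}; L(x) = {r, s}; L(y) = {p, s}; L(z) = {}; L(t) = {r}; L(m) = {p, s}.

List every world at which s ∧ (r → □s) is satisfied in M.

x, y, m

Recall that □ψ holds at a world iff ψ holds at every accessible world, and ◇ψ holds iff ψ holds at some accessible world.
Let φ = s ∧ (r → □s). Evaluate φ at each world:
  u (successors {u, v, x, y}): φ is false.
  v (successors {v}): φ is false.
  w (successors {v, x, z, t, m}): φ is false.
  x (successors {y}): φ is true.
  y (successors {v, w, y, t}): φ is true.
  z (successors {x, y, z, m}): φ is false.
  t (successors {u, v, w, y, z, t}): φ is false.
  m (successors {w, m}): φ is true.
For instance, at m:
  At m: s is true, r → □s is true, so s ∧ (r → □s) is true.
    At m: r is false, □s is false, so r → □s is true.
      At m: □s requires s at every successor {w, m}.
        s fails at w, so □s is false at m.
Satisfying worlds: {x, y, m}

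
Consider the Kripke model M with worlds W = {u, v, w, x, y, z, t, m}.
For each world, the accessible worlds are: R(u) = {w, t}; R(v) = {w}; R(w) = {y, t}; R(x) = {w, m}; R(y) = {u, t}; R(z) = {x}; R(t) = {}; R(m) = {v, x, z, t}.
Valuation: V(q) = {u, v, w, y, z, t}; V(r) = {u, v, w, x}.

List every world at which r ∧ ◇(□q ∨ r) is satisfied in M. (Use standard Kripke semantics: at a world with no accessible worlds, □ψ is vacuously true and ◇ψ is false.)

Let φ = r ∧ ◇(□q ∨ r). Evaluate φ at each world:
  u (successors {w, t}): φ is true.
  v (successors {w}): φ is true.
  w (successors {y, t}): φ is true.
  x (successors {w, m}): φ is true.
  y (successors {u, t}): φ is false.
  z (successors {x}): φ is false.
  t (successors ∅): φ is false.
  m (successors {v, x, z, t}): φ is false.
For instance, at z:
  At z: r is false, ◇(□q ∨ r) is true, so r ∧ ◇(□q ∨ r) is false.
    At z: ◇(□q ∨ r) requires □q ∨ r at some successor in {x}.
      □q ∨ r holds at x, so ◇(□q ∨ r) is true at z.
Satisfying worlds: {u, v, w, x}

u, v, w, x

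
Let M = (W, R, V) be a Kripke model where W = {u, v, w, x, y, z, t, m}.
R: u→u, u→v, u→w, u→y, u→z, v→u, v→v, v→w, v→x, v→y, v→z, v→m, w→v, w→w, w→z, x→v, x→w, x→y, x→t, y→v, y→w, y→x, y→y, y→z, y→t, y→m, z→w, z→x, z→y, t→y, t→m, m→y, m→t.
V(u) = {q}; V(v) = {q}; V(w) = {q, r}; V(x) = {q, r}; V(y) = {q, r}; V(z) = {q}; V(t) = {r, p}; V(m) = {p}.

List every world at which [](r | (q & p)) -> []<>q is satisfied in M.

Recall that []ψ holds at a world iff ψ holds at every accessible world, and <>ψ holds iff ψ holds at some accessible world.
Let φ = [](r | (q & p)) -> []<>q. Evaluate φ at each world:
  u (successors {u, v, w, y, z}): φ is true.
  v (successors {u, v, w, x, y, z, m}): φ is true.
  w (successors {v, w, z}): φ is true.
  x (successors {v, w, y, t}): φ is true.
  y (successors {v, w, x, y, z, t, m}): φ is true.
  z (successors {w, x, y}): φ is true.
  t (successors {y, m}): φ is true.
  m (successors {y, t}): φ is true.
For instance, at m:
  At m: [](r | (q & p)) is true, []<>q is true, so [](r | (q & p)) -> []<>q is true.
    At m: [](r | (q & p)) requires r | (q & p) at every successor {y, t}.
      At y: r | (q & p) is true.
      At t: r | (q & p) is true.
    So [](r | (q & p)) is true at m.
    At m: []<>q requires <>q at every successor {y, t}.
      At y: <>q is true.
      At t: <>q is true.
    So []<>q is true at m.
Satisfying worlds: {u, v, w, x, y, z, t, m}

u, v, w, x, y, z, t, m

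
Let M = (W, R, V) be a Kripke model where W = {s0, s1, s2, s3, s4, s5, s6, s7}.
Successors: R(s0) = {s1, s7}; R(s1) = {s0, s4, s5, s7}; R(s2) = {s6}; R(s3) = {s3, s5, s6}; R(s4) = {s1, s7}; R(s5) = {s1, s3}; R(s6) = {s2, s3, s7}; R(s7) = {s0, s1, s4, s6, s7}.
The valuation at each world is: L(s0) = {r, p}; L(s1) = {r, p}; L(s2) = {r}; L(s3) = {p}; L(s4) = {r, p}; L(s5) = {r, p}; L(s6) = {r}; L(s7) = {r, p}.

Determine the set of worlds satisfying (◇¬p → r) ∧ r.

s0, s1, s2, s4, s5, s6, s7

Let φ = (◇¬p → r) ∧ r. Evaluate φ at each world:
  s0 (successors {s1, s7}): φ is true.
  s1 (successors {s0, s4, s5, s7}): φ is true.
  s2 (successors {s6}): φ is true.
  s3 (successors {s3, s5, s6}): φ is false.
  s4 (successors {s1, s7}): φ is true.
  s5 (successors {s1, s3}): φ is true.
  s6 (successors {s2, s3, s7}): φ is true.
  s7 (successors {s0, s1, s4, s6, s7}): φ is true.
For instance, at s1:
  At s1: ◇¬p → r is true, r is true, so (◇¬p → r) ∧ r is true.
    At s1: ◇¬p is false, r is true, so ◇¬p → r is true.
      At s1: ◇¬p requires ¬p at some successor in {s0, s4, s5, s7}.
        At s0: ¬p is false.
        At s4: ¬p is false.
        At s5: ¬p is false.
        At s7: ¬p is false.
      So ◇¬p is false at s1.
Satisfying worlds: {s0, s1, s2, s4, s5, s6, s7}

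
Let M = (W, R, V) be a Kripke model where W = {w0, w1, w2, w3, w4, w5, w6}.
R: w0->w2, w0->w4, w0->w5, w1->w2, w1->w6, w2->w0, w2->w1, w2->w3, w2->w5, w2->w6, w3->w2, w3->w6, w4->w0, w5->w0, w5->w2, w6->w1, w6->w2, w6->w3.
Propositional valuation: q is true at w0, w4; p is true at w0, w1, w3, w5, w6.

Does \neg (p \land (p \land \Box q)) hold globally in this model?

Yes

Recall that \Box ψ holds at a world iff ψ holds at every accessible world, and \Diamond ψ holds iff ψ holds at some accessible world.
Let φ = \neg (p \land (p \land \Box q)). Evaluate φ at each world:
  w0 (successors {w2, w4, w5}): φ is true.
  w1 (successors {w2, w6}): φ is true.
  w2 (successors {w0, w1, w3, w5, w6}): φ is true.
  w3 (successors {w2, w6}): φ is true.
  w4 (successors {w0}): φ is true.
  w5 (successors {w0, w2}): φ is true.
  w6 (successors {w1, w2, w3}): φ is true.
For instance, at w6:
  At w6: p \land (p \land \Box q) is false, so \neg (p \land (p \land \Box q)) is true.
    At w6: p is true, p \land \Box q is false, so p \land (p \land \Box q) is false.
      At w6: p is true, \Box q is false, so p \land \Box q is false.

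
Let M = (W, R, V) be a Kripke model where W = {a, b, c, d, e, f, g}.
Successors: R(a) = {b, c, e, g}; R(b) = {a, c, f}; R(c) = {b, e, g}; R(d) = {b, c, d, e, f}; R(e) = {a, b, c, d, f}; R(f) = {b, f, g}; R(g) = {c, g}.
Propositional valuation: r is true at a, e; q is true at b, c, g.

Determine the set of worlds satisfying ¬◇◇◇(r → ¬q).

none

Let φ = ¬◇◇◇(r → ¬q). Evaluate φ at each world:
  a (successors {b, c, e, g}): φ is false.
  b (successors {a, c, f}): φ is false.
  c (successors {b, e, g}): φ is false.
  d (successors {b, c, d, e, f}): φ is false.
  e (successors {a, b, c, d, f}): φ is false.
  f (successors {b, f, g}): φ is false.
  g (successors {c, g}): φ is false.
For instance, at a:
  At a: ◇◇◇(r → ¬q) is true, so ¬◇◇◇(r → ¬q) is false.
    At a: ◇◇◇(r → ¬q) requires ◇◇(r → ¬q) at some successor in {b, c, e, g}.
      ◇◇(r → ¬q) holds at b, so ◇◇◇(r → ¬q) is true at a.
Satisfying worlds: none.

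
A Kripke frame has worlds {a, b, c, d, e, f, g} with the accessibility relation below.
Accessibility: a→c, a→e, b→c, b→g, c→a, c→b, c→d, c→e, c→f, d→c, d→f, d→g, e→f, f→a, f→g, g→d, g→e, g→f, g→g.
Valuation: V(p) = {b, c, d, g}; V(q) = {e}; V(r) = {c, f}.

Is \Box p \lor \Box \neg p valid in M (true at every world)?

Recall that \Box ψ holds at a world iff ψ holds at every accessible world, and \Diamond ψ holds iff ψ holds at some accessible world.
Let φ = \Box p \lor \Box \neg p. Evaluate φ at each world:
  a (successors {c, e}): φ is false.
  b (successors {c, g}): φ is true.
  c (successors {a, b, d, e, f}): φ is false.
  d (successors {c, f, g}): φ is false.
  e (successors {f}): φ is true.
  f (successors {a, g}): φ is false.
  g (successors {d, e, f, g}): φ is false.
Detail at a (counterexample):
  At a: \Box p is false, \Box \neg p is false, so \Box p \lor \Box \neg p is false.
    At a: \Box p requires p at every successor {c, e}.
      p fails at e, so \Box p is false at a.
    At a: \Box \neg p requires \neg p at every successor {c, e}.
      \neg p fails at c, so \Box \neg p is false at a.

No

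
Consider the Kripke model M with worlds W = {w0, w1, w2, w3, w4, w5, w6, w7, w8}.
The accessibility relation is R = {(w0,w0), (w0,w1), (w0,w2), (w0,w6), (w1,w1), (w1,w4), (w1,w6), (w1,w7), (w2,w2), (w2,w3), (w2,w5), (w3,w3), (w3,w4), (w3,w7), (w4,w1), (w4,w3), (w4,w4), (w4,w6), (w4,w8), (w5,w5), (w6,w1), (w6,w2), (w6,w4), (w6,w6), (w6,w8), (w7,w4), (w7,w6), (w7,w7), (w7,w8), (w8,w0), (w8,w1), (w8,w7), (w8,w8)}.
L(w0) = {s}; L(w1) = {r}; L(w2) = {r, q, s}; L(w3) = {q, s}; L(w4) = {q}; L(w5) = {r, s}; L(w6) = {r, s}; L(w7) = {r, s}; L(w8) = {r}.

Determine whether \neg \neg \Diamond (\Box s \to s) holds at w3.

Yes

At w3: \neg \Diamond (\Box s \to s) is false, so \neg \neg \Diamond (\Box s \to s) is true.
  At w3: \Diamond (\Box s \to s) is true, so \neg \Diamond (\Box s \to s) is false.
    At w3: \Diamond (\Box s \to s) requires \Box s \to s at some successor in {w3, w4, w7}.
      \Box s \to s holds at w3, so \Diamond (\Box s \to s) is true at w3.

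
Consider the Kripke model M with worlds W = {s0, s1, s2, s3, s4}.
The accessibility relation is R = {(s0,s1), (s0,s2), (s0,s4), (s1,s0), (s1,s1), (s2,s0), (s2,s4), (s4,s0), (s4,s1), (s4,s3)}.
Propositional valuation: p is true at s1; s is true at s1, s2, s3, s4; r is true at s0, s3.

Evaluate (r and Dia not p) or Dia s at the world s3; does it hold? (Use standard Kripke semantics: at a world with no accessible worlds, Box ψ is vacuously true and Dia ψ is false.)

No

At s3: r and Dia not p is false, Dia s is false, so (r and Dia not p) or Dia s is false.
  At s3: r is true, Dia not p is false, so r and Dia not p is false.
    At s3: no accessible worlds, so Dia not p is false.
  At s3: no accessible worlds, so Dia s is false.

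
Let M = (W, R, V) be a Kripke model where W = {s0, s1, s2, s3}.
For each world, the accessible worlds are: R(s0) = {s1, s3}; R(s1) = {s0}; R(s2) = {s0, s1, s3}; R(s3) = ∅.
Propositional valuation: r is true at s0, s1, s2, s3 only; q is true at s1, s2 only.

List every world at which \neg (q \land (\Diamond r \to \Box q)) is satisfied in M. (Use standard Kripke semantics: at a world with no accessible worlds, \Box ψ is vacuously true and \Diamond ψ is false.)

s0, s1, s2, s3

Let φ = \neg (q \land (\Diamond r \to \Box q)). Evaluate φ at each world:
  s0 (successors {s1, s3}): φ is true.
  s1 (successors {s0}): φ is true.
  s2 (successors {s0, s1, s3}): φ is true.
  s3 (successors ∅): φ is true.
For instance, at s2:
  At s2: q \land (\Diamond r \to \Box q) is false, so \neg (q \land (\Diamond r \to \Box q)) is true.
    At s2: q is true, \Diamond r \to \Box q is false, so q \land (\Diamond r \to \Box q) is false.
      At s2: \Diamond r is true, \Box q is false, so \Diamond r \to \Box q is false.
Satisfying worlds: {s0, s1, s2, s3}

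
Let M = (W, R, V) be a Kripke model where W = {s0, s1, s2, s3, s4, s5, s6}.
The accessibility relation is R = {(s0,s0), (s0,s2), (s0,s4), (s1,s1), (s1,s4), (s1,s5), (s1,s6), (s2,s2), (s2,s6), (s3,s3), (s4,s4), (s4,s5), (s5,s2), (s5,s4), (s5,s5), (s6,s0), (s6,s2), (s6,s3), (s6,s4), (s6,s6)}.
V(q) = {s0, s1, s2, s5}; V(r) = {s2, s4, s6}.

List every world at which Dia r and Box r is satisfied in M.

s2

Let φ = Dia r and Box r. Evaluate φ at each world:
  s0 (successors {s0, s2, s4}): φ is false.
  s1 (successors {s1, s4, s5, s6}): φ is false.
  s2 (successors {s2, s6}): φ is true.
  s3 (successors {s3}): φ is false.
  s4 (successors {s4, s5}): φ is false.
  s5 (successors {s2, s4, s5}): φ is false.
  s6 (successors {s0, s2, s3, s4, s6}): φ is false.
For instance, at s2:
  At s2: Dia r is true, Box r is true, so Dia r and Box r is true.
    At s2: Dia r requires r at some successor in {s2, s6}.
      r holds at s2, so Dia r is true at s2.
    At s2: Box r requires r at every successor {s2, s6}.
      At s2: r is true.
      At s6: r is true.
    So Box r is true at s2.
Satisfying worlds: {s2}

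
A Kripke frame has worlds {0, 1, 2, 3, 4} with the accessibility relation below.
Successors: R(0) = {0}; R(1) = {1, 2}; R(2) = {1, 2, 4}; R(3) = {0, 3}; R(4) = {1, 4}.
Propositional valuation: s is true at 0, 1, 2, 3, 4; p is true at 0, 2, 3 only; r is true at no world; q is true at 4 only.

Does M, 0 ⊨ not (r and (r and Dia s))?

Yes

At 0: r and (r and Dia s) is false, so not (r and (r and Dia s)) is true.
  At 0: r is false, r and Dia s is false, so r and (r and Dia s) is false.
    At 0: r is false, Dia s is true, so r and Dia s is false.
      At 0: Dia s requires s at some successor in {0}.
        s holds at 0, so Dia s is true at 0.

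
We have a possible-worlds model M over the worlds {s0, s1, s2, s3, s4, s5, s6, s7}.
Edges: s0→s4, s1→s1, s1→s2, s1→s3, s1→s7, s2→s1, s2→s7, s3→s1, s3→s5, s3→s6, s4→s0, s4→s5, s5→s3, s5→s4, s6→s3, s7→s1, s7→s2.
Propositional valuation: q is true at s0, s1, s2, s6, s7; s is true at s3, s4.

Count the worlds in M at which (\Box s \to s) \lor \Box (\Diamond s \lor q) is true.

Recall that \Box ψ holds at a world iff ψ holds at every accessible world, and \Diamond ψ holds iff ψ holds at some accessible world.
Let φ = (\Box s \to s) \lor \Box (\Diamond s \lor q). Evaluate φ at each world:
  s0 (successors {s4}): φ is false.
  s1 (successors {s1, s2, s3, s7}): φ is true.
  s2 (successors {s1, s7}): φ is true.
  s3 (successors {s1, s5, s6}): φ is true.
  s4 (successors {s0, s5}): φ is true.
  s5 (successors {s3, s4}): φ is false.
  s6 (successors {s3}): φ is false.
  s7 (successors {s1, s2}): φ is true.
For instance, at s4:
  At s4: \Box s \to s is true, \Box (\Diamond s \lor q) is true, so (\Box s \to s) \lor \Box (\Diamond s \lor q) is true.
    At s4: \Box s is false, s is true, so \Box s \to s is true.
      At s4: \Box s requires s at every successor {s0, s5}.
        s fails at s0, so \Box s is false at s4.
    At s4: \Box (\Diamond s \lor q) requires \Diamond s \lor q at every successor {s0, s5}.
      At s0: \Diamond s \lor q is true.
      At s5: \Diamond s \lor q is true.
    So \Box (\Diamond s \lor q) is true at s4.
Satisfying worlds: {s1, s2, s3, s4, s7}

5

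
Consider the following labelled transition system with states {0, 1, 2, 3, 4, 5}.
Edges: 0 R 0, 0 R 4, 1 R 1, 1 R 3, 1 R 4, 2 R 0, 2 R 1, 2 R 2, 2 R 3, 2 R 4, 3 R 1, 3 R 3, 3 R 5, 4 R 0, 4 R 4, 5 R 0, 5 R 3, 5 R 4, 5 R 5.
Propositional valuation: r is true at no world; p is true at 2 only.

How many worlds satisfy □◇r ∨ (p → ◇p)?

6

Let φ = □◇r ∨ (p → ◇p). Evaluate φ at each world:
  0 (successors {0, 4}): φ is true.
  1 (successors {1, 3, 4}): φ is true.
  2 (successors {0, 1, 2, 3, 4}): φ is true.
  3 (successors {1, 3, 5}): φ is true.
  4 (successors {0, 4}): φ is true.
  5 (successors {0, 3, 4, 5}): φ is true.
For instance, at 1:
  At 1: □◇r is false, p → ◇p is true, so □◇r ∨ (p → ◇p) is true.
    At 1: □◇r requires ◇r at every successor {1, 3, 4}.
      ◇r fails at 1, so □◇r is false at 1.
    At 1: p is false, ◇p is false, so p → ◇p is true.
      At 1: ◇p requires p at some successor in {1, 3, 4}.
        At 1: p is false.
        At 3: p is false.
        At 4: p is false.
      So ◇p is false at 1.
Satisfying worlds: {0, 1, 2, 3, 4, 5}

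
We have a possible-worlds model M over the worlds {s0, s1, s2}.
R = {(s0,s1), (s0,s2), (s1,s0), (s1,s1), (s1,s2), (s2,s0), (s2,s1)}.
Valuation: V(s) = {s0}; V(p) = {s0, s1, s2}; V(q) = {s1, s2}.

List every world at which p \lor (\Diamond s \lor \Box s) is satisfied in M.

Let φ = p \lor (\Diamond s \lor \Box s). Evaluate φ at each world:
  s0 (successors {s1, s2}): φ is true.
  s1 (successors {s0, s1, s2}): φ is true.
  s2 (successors {s0, s1}): φ is true.
For instance, at s0:
  At s0: p is true, \Diamond s \lor \Box s is false, so p \lor (\Diamond s \lor \Box s) is true.
    At s0: \Diamond s is false, \Box s is false, so \Diamond s \lor \Box s is false.
      At s0: \Diamond s requires s at some successor in {s1, s2}.
        At s1: s is false.
        At s2: s is false.
      So \Diamond s is false at s0.
      At s0: \Box s requires s at every successor {s1, s2}.
        s fails at s1, so \Box s is false at s0.
Satisfying worlds: {s0, s1, s2}

s0, s1, s2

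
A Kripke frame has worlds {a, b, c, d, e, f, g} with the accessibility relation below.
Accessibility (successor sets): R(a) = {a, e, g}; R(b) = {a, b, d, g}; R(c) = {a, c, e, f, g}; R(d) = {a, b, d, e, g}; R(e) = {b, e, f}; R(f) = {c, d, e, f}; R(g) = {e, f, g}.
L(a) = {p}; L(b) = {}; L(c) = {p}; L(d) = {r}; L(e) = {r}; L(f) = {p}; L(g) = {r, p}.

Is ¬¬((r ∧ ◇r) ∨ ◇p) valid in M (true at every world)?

Let φ = ¬¬((r ∧ ◇r) ∨ ◇p). Evaluate φ at each world:
  a (successors {a, e, g}): φ is true.
  b (successors {a, b, d, g}): φ is true.
  c (successors {a, c, e, f, g}): φ is true.
  d (successors {a, b, d, e, g}): φ is true.
  e (successors {b, e, f}): φ is true.
  f (successors {c, d, e, f}): φ is true.
  g (successors {e, f, g}): φ is true.
For instance, at e:
  At e: ¬((r ∧ ◇r) ∨ ◇p) is false, so ¬¬((r ∧ ◇r) ∨ ◇p) is true.
    At e: (r ∧ ◇r) ∨ ◇p is true, so ¬((r ∧ ◇r) ∨ ◇p) is false.
      At e: r ∧ ◇r is true, ◇p is true, so (r ∧ ◇r) ∨ ◇p is true.

Yes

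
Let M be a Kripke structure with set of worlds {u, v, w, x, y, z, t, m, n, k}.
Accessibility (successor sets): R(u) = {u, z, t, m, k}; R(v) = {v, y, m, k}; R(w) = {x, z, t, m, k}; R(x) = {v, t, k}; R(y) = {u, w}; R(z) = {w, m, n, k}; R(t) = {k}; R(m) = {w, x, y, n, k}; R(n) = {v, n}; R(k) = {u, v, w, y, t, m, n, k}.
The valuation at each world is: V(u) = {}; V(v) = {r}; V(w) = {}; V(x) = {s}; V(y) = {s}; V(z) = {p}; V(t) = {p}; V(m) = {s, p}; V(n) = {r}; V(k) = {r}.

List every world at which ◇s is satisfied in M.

Let φ = ◇s. Evaluate φ at each world:
  u (successors {u, z, t, m, k}): φ is true.
  v (successors {v, y, m, k}): φ is true.
  w (successors {x, z, t, m, k}): φ is true.
  x (successors {v, t, k}): φ is false.
  y (successors {u, w}): φ is false.
  z (successors {w, m, n, k}): φ is true.
  t (successors {k}): φ is false.
  m (successors {w, x, y, n, k}): φ is true.
  n (successors {v, n}): φ is false.
  k (successors {u, v, w, y, t, m, n, k}): φ is true.
For instance, at k:
  At k: ◇s requires s at some successor in {u, v, w, y, t, m, n, k}.
    s holds at y, so ◇s is true at k.
Satisfying worlds: {u, v, w, z, m, k}

u, v, w, z, m, k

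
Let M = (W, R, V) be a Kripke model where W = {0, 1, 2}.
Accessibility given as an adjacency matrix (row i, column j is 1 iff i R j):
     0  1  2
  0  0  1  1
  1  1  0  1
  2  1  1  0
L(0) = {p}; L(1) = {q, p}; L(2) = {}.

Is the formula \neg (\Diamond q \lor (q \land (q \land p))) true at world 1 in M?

At 1: \Diamond q \lor (q \land (q \land p)) is true, so \neg (\Diamond q \lor (q \land (q \land p))) is false.
  At 1: \Diamond q is false, q \land (q \land p) is true, so \Diamond q \lor (q \land (q \land p)) is true.
    At 1: \Diamond q requires q at some successor in {0, 2}.
      At 0: q is false.
      At 2: q is false.
    So \Diamond q is false at 1.

No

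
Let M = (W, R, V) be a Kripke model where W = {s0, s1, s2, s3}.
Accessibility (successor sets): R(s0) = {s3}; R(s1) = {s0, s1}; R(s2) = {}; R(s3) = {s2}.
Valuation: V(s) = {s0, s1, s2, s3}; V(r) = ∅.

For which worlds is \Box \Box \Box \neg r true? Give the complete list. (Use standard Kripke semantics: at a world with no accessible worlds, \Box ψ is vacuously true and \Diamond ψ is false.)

s0, s1, s2, s3

Recall that \Box ψ holds at a world iff ψ holds at every accessible world, and \Diamond ψ holds iff ψ holds at some accessible world.
Let φ = \Box \Box \Box \neg r. Evaluate φ at each world:
  s0 (successors {s3}): φ is true.
  s1 (successors {s0, s1}): φ is true.
  s2 (successors ∅): φ is true.
  s3 (successors {s2}): φ is true.
For instance, at s3:
  At s3: \Box \Box \Box \neg r requires \Box \Box \neg r at every successor {s2}.
      At s2: no accessible worlds, so \Box \Box \neg r holds vacuously.
  So \Box \Box \Box \neg r is true at s3.
Satisfying worlds: {s0, s1, s2, s3}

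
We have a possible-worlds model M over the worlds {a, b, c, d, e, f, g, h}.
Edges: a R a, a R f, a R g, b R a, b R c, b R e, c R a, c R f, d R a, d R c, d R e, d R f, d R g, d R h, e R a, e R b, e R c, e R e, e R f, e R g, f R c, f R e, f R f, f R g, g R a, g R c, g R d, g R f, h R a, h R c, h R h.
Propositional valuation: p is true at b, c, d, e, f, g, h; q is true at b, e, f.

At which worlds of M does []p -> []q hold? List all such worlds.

a, b, c, d, e, g, h

Recall that []ψ holds at a world iff ψ holds at every accessible world, and <>ψ holds iff ψ holds at some accessible world.
Let φ = []p -> []q. Evaluate φ at each world:
  a (successors {a, f, g}): φ is true.
  b (successors {a, c, e}): φ is true.
  c (successors {a, f}): φ is true.
  d (successors {a, c, e, f, g, h}): φ is true.
  e (successors {a, b, c, e, f, g}): φ is true.
  f (successors {c, e, f, g}): φ is false.
  g (successors {a, c, d, f}): φ is true.
  h (successors {a, c, h}): φ is true.
For instance, at d:
  At d: []p is false, []q is false, so []p -> []q is true.
    At d: []p requires p at every successor {a, c, e, f, g, h}.
      p fails at a, so []p is false at d.
    At d: []q requires q at every successor {a, c, e, f, g, h}.
      q fails at a, so []q is false at d.
Satisfying worlds: {a, b, c, d, e, g, h}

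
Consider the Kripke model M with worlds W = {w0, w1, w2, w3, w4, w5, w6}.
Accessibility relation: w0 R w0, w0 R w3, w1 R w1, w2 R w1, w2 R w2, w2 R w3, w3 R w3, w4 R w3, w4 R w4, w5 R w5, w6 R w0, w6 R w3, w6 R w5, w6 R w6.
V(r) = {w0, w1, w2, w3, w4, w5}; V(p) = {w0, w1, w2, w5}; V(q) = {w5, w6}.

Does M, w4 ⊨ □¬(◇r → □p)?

Recall that □ψ holds at a world iff ψ holds at every accessible world, and ◇ψ holds iff ψ holds at some accessible world.
At w4: □¬(◇r → □p) requires ¬(◇r → □p) at every successor {w3, w4}.
    At w3: ◇r → □p is false, so ¬(◇r → □p) is true.
      At w3: ◇r is true, □p is false, so ◇r → □p is false.
    At w4: ◇r → □p is false, so ¬(◇r → □p) is true.
      At w4: ◇r is true, □p is false, so ◇r → □p is false.
So □¬(◇r → □p) is true at w4.

Yes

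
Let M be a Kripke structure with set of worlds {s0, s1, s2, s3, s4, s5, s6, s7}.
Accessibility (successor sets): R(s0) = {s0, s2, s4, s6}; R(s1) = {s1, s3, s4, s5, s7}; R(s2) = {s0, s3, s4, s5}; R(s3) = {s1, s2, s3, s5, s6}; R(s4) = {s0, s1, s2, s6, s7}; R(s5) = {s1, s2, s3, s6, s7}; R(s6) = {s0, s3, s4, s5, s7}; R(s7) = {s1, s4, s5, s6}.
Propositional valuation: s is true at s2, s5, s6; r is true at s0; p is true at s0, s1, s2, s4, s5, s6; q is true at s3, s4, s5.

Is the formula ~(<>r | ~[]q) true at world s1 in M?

No

At s1: <>r | ~[]q is true, so ~(<>r | ~[]q) is false.
  At s1: <>r is false, ~[]q is true, so <>r | ~[]q is true.
    At s1: <>r requires r at some successor in {s1, s3, s4, s5, s7}.
      At s1: r is false.
      At s3: r is false.
      At s4: r is false.
      At s5: r is false.
      At s7: r is false.
    So <>r is false at s1.
    At s1: []q is false, so ~[]q is true.
      At s1: []q requires q at every successor {s1, s3, s4, s5, s7}.
        q fails at s1, so []q is false at s1.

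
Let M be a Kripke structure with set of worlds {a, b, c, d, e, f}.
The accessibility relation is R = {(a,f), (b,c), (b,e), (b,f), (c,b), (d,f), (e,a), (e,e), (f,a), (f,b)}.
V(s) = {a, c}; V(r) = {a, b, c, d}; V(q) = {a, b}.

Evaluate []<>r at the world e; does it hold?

Recall that []ψ holds at a world iff ψ holds at every accessible world, and <>ψ holds iff ψ holds at some accessible world.
At e: []<>r requires <>r at every successor {a, e}.
  <>r fails at a, so []<>r is false at e.
    At a: <>r requires r at some successor in {f}.
      At f: r is false.
    So <>r is false at a.

No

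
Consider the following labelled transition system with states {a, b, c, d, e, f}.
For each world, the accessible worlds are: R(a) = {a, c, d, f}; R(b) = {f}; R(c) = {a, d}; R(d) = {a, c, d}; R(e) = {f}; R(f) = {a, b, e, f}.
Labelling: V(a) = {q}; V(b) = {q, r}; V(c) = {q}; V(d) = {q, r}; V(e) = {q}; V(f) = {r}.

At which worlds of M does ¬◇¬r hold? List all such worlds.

b, e

Let φ = ¬◇¬r. Evaluate φ at each world:
  a (successors {a, c, d, f}): φ is false.
  b (successors {f}): φ is true.
  c (successors {a, d}): φ is false.
  d (successors {a, c, d}): φ is false.
  e (successors {f}): φ is true.
  f (successors {a, b, e, f}): φ is false.
For instance, at f:
  At f: ◇¬r is true, so ¬◇¬r is false.
    At f: ◇¬r requires ¬r at some successor in {a, b, e, f}.
      ¬r holds at a, so ◇¬r is true at f.
Satisfying worlds: {b, e}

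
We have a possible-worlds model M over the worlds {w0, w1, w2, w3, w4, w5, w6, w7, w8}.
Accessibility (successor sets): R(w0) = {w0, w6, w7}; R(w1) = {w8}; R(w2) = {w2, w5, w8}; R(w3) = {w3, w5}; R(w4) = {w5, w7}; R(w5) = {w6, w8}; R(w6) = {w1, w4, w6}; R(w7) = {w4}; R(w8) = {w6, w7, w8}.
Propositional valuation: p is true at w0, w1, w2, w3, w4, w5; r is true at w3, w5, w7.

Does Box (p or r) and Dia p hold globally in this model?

Let φ = Box (p or r) and Dia p. Evaluate φ at each world:
  w0 (successors {w0, w6, w7}): φ is false.
  w1 (successors {w8}): φ is false.
  w2 (successors {w2, w5, w8}): φ is false.
  w3 (successors {w3, w5}): φ is true.
  w4 (successors {w5, w7}): φ is true.
  w5 (successors {w6, w8}): φ is false.
  w6 (successors {w1, w4, w6}): φ is false.
  w7 (successors {w4}): φ is true.
  w8 (successors {w6, w7, w8}): φ is false.
Detail at w0 (counterexample):
  At w0: Box (p or r) is false, Dia p is true, so Box (p or r) and Dia p is false.
    At w0: Box (p or r) requires p or r at every successor {w0, w6, w7}.
      p or r fails at w6, so Box (p or r) is false at w0.
    At w0: Dia p requires p at some successor in {w0, w6, w7}.
      p holds at w0, so Dia p is true at w0.

No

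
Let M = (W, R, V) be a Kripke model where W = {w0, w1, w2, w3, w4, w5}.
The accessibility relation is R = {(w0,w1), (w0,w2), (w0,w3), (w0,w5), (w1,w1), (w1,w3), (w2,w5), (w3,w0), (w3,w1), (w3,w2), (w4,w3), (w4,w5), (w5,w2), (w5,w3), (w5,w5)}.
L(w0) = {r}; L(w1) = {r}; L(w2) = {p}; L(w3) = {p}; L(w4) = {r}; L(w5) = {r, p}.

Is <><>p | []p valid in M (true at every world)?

Recall that []ψ holds at a world iff ψ holds at every accessible world, and <>ψ holds iff ψ holds at some accessible world.
Let φ = <><>p | []p. Evaluate φ at each world:
  w0 (successors {w1, w2, w3, w5}): φ is true.
  w1 (successors {w1, w3}): φ is true.
  w2 (successors {w5}): φ is true.
  w3 (successors {w0, w1, w2}): φ is true.
  w4 (successors {w3, w5}): φ is true.
  w5 (successors {w2, w3, w5}): φ is true.
For instance, at w1:
  At w1: <><>p is true, []p is false, so <><>p | []p is true.
    At w1: <><>p requires <>p at some successor in {w1, w3}.
      <>p holds at w1, so <><>p is true at w1.
    At w1: []p requires p at every successor {w1, w3}.
      p fails at w1, so []p is false at w1.

Yes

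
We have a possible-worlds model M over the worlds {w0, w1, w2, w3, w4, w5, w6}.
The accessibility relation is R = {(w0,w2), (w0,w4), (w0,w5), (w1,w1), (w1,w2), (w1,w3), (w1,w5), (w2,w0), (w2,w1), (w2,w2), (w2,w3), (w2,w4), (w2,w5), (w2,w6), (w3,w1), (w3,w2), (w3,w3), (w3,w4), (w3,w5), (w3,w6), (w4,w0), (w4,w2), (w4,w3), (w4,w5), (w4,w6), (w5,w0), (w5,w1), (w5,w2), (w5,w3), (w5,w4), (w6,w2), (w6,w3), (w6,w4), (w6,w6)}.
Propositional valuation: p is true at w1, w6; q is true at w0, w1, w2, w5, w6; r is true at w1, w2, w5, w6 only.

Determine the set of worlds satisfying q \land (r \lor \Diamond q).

w0, w1, w2, w5, w6

Recall that \Diamond ψ holds at a world iff ψ holds at some accessible world.
Let φ = q \land (r \lor \Diamond q). Evaluate φ at each world:
  w0 (successors {w2, w4, w5}): φ is true.
  w1 (successors {w1, w2, w3, w5}): φ is true.
  w2 (successors {w0, w1, w2, w3, w4, w5, w6}): φ is true.
  w3 (successors {w1, w2, w3, w4, w5, w6}): φ is false.
  w4 (successors {w0, w2, w3, w5, w6}): φ is false.
  w5 (successors {w0, w1, w2, w3, w4}): φ is true.
  w6 (successors {w2, w3, w4, w6}): φ is true.
For instance, at w1:
  At w1: q is true, r \lor \Diamond q is true, so q \land (r \lor \Diamond q) is true.
    At w1: r is true, \Diamond q is true, so r \lor \Diamond q is true.
      At w1: \Diamond q requires q at some successor in {w1, w2, w3, w5}.
        q holds at w1, so \Diamond q is true at w1.
Satisfying worlds: {w0, w1, w2, w5, w6}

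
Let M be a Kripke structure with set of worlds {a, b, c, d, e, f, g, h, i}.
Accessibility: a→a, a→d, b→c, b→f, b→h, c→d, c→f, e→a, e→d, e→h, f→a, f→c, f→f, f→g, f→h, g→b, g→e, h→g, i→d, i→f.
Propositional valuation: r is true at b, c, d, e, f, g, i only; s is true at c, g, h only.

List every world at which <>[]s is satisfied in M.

Let φ = <>[]s. Evaluate φ at each world:
  a (successors {a, d}): φ is true.
  b (successors {c, f, h}): φ is true.
  c (successors {d, f}): φ is true.
  d (successors ∅): φ is false.
  e (successors {a, d, h}): φ is true.
  f (successors {a, c, f, g, h}): φ is true.
  g (successors {b, e}): φ is false.
  h (successors {g}): φ is false.
  i (successors {d, f}): φ is true.
For instance, at b:
  At b: <>[]s requires []s at some successor in {c, f, h}.
    []s holds at h, so <>[]s is true at b.
      At h: []s requires s at every successor {g}.
        At g: s is true.
      So []s is true at h.
Satisfying worlds: {a, b, c, e, f, i}

a, b, c, e, f, i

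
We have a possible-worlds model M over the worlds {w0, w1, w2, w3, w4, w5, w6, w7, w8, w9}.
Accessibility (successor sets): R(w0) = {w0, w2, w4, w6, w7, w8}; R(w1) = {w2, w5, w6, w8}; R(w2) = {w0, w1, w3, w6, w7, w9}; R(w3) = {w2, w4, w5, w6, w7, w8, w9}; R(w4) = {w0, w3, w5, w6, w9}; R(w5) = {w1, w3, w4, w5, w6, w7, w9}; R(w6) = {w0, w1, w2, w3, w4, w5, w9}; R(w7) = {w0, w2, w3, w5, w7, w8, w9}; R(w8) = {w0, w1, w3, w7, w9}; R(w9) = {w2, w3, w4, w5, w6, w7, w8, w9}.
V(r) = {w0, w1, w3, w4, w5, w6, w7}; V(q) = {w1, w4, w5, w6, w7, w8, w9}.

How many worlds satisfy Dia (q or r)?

Recall that Dia ψ holds at a world iff ψ holds at some accessible world.
Let φ = Dia (q or r). Evaluate φ at each world:
  w0 (successors {w0, w2, w4, w6, w7, w8}): φ is true.
  w1 (successors {w2, w5, w6, w8}): φ is true.
  w2 (successors {w0, w1, w3, w6, w7, w9}): φ is true.
  w3 (successors {w2, w4, w5, w6, w7, w8, w9}): φ is true.
  w4 (successors {w0, w3, w5, w6, w9}): φ is true.
  w5 (successors {w1, w3, w4, w5, w6, w7, w9}): φ is true.
  w6 (successors {w0, w1, w2, w3, w4, w5, w9}): φ is true.
  w7 (successors {w0, w2, w3, w5, w7, w8, w9}): φ is true.
  w8 (successors {w0, w1, w3, w7, w9}): φ is true.
  w9 (successors {w2, w3, w4, w5, w6, w7, w8, w9}): φ is true.
For instance, at w2:
  At w2: Dia (q or r) requires q or r at some successor in {w0, w1, w3, w6, w7, w9}.
    q or r holds at w0, so Dia (q or r) is true at w2.
Satisfying worlds: {w0, w1, w2, w3, w4, w5, w6, w7, w8, w9}

10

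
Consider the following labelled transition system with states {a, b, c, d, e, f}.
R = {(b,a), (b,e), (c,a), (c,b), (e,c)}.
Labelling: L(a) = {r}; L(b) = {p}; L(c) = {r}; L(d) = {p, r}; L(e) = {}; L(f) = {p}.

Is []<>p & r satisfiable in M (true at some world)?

Yes

Recall that []ψ holds at a world iff ψ holds at every accessible world, and <>ψ holds iff ψ holds at some accessible world.
Let φ = []<>p & r. Evaluate φ at each world:
  a (successors ∅): φ is true.
  b (successors {a, e}): φ is false.
  c (successors {a, b}): φ is false.
  d (successors ∅): φ is true.
  e (successors {c}): φ is false.
  f (successors ∅): φ is false.
Detail at a (witness):
  At a: []<>p is true, r is true, so []<>p & r is true.
    At a: no accessible worlds, so []<>p holds vacuously.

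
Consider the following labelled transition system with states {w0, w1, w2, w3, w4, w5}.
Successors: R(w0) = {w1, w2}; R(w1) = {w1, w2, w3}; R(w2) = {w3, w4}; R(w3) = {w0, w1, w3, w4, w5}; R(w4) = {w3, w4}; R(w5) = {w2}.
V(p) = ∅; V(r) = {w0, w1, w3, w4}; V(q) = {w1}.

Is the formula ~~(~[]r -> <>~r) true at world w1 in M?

Recall that []ψ holds at a world iff ψ holds at every accessible world, and <>ψ holds iff ψ holds at some accessible world.
At w1: ~(~[]r -> <>~r) is false, so ~~(~[]r -> <>~r) is true.
  At w1: ~[]r -> <>~r is true, so ~(~[]r -> <>~r) is false.
    At w1: ~[]r is true, <>~r is true, so ~[]r -> <>~r is true.
      At w1: []r is false, so ~[]r is true.
      At w1: <>~r requires ~r at some successor in {w1, w2, w3}.
        ~r holds at w2, so <>~r is true at w1.

Yes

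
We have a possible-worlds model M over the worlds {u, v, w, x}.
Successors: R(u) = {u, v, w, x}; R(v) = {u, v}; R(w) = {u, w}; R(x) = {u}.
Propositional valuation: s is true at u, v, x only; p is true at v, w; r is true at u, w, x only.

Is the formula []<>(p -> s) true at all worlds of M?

Let φ = []<>(p -> s). Evaluate φ at each world:
  u (successors {u, v, w, x}): φ is true.
  v (successors {u, v}): φ is true.
  w (successors {u, w}): φ is true.
  x (successors {u}): φ is true.
For instance, at x:
  At x: []<>(p -> s) requires <>(p -> s) at every successor {u}.
      At u: <>(p -> s) requires p -> s at some successor in {u, v, w, x}.
        p -> s holds at u, so <>(p -> s) is true at u.
  So []<>(p -> s) is true at x.

Yes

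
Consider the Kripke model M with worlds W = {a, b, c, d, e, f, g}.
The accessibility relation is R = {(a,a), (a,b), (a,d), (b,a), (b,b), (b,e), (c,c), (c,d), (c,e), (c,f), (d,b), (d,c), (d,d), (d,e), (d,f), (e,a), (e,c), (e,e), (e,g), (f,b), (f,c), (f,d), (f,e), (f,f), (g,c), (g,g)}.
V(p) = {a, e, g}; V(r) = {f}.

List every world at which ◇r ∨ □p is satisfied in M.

Recall that □ψ holds at a world iff ψ holds at every accessible world, and ◇ψ holds iff ψ holds at some accessible world.
Let φ = ◇r ∨ □p. Evaluate φ at each world:
  a (successors {a, b, d}): φ is false.
  b (successors {a, b, e}): φ is false.
  c (successors {c, d, e, f}): φ is true.
  d (successors {b, c, d, e, f}): φ is true.
  e (successors {a, c, e, g}): φ is false.
  f (successors {b, c, d, e, f}): φ is true.
  g (successors {c, g}): φ is false.
For instance, at a:
  At a: ◇r is false, □p is false, so ◇r ∨ □p is false.
    At a: ◇r requires r at some successor in {a, b, d}.
      At a: r is false.
      At b: r is false.
      At d: r is false.
    So ◇r is false at a.
    At a: □p requires p at every successor {a, b, d}.
      p fails at b, so □p is false at a.
Satisfying worlds: {c, d, f}

c, d, f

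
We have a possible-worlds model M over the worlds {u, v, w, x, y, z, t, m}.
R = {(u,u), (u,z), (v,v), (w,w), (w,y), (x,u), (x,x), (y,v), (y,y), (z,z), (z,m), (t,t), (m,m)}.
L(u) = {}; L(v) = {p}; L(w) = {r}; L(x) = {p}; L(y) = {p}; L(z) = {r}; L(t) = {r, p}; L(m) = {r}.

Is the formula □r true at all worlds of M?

Let φ = □r. Evaluate φ at each world:
  u (successors {u, z}): φ is false.
  v (successors {v}): φ is false.
  w (successors {w, y}): φ is false.
  x (successors {u, x}): φ is false.
  y (successors {v, y}): φ is false.
  z (successors {z, m}): φ is true.
  t (successors {t}): φ is true.
  m (successors {m}): φ is true.
Detail at u (counterexample):
  At u: □r requires r at every successor {u, z}.
    r fails at u, so □r is false at u.

No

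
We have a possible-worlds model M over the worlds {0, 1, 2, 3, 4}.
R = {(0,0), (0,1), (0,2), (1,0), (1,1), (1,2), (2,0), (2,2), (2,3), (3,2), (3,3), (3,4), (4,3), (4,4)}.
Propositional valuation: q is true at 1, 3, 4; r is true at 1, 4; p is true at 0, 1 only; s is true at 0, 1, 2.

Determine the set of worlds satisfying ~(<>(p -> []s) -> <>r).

2

Let φ = ~(<>(p -> []s) -> <>r). Evaluate φ at each world:
  0 (successors {0, 1, 2}): φ is false.
  1 (successors {0, 1, 2}): φ is false.
  2 (successors {0, 2, 3}): φ is true.
  3 (successors {2, 3, 4}): φ is false.
  4 (successors {3, 4}): φ is false.
For instance, at 3:
  At 3: <>(p -> []s) -> <>r is true, so ~(<>(p -> []s) -> <>r) is false.
    At 3: <>(p -> []s) is true, <>r is true, so <>(p -> []s) -> <>r is true.
      At 3: <>(p -> []s) requires p -> []s at some successor in {2, 3, 4}.
        p -> []s holds at 2, so <>(p -> []s) is true at 3.
      At 3: <>r requires r at some successor in {2, 3, 4}.
        r holds at 4, so <>r is true at 3.
Satisfying worlds: {2}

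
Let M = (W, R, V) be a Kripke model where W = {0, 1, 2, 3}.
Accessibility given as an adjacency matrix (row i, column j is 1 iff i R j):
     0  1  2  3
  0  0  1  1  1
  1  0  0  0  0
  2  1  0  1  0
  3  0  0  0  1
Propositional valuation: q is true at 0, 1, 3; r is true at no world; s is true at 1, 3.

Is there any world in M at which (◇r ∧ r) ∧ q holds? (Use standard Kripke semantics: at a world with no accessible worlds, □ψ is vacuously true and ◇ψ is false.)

Let φ = (◇r ∧ r) ∧ q. Evaluate φ at each world:
  0 (successors {1, 2, 3}): φ is false.
  1 (successors ∅): φ is false.
  2 (successors {0, 2}): φ is false.
  3 (successors {3}): φ is false.
For instance, at 2:
  At 2: ◇r ∧ r is false, q is false, so (◇r ∧ r) ∧ q is false.
    At 2: ◇r is false, r is false, so ◇r ∧ r is false.
      At 2: ◇r requires r at some successor in {0, 2}.
        At 0: r is false.
        At 2: r is false.
      So ◇r is false at 2.

No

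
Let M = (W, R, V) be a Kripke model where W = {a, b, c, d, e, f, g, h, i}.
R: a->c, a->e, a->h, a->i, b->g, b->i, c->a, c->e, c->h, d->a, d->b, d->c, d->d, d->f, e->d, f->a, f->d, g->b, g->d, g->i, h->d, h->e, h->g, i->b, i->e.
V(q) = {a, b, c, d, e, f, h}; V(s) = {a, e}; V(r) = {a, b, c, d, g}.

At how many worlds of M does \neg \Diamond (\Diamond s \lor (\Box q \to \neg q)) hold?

0

Let φ = \neg \Diamond (\Diamond s \lor (\Box q \to \neg q)). Evaluate φ at each world:
  a (successors {c, e, h, i}): φ is false.
  b (successors {g, i}): φ is false.
  c (successors {a, e, h}): φ is false.
  d (successors {a, b, c, d, f}): φ is false.
  e (successors {d}): φ is false.
  f (successors {a, d}): φ is false.
  g (successors {b, d, i}): φ is false.
  h (successors {d, e, g}): φ is false.
  i (successors {b, e}): φ is false.
For instance, at e:
  At e: \Diamond (\Diamond s \lor (\Box q \to \neg q)) is true, so \neg \Diamond (\Diamond s \lor (\Box q \to \neg q)) is false.
    At e: \Diamond (\Diamond s \lor (\Box q \to \neg q)) requires \Diamond s \lor (\Box q \to \neg q) at some successor in {d}.
      \Diamond s \lor (\Box q \to \neg q) holds at d, so \Diamond (\Diamond s \lor (\Box q \to \neg q)) is true at e.
Satisfying worlds: none.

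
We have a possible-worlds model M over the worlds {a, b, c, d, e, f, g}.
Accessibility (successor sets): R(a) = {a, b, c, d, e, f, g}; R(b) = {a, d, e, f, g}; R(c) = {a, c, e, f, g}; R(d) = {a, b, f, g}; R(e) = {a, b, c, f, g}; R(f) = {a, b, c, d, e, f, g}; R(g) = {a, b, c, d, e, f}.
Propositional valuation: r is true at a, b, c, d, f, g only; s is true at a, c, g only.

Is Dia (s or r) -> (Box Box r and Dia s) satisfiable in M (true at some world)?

No

Let φ = Dia (s or r) -> (Box Box r and Dia s). Evaluate φ at each world:
  a (successors {a, b, c, d, e, f, g}): φ is false.
  b (successors {a, d, e, f, g}): φ is false.
  c (successors {a, c, e, f, g}): φ is false.
  d (successors {a, b, f, g}): φ is false.
  e (successors {a, b, c, f, g}): φ is false.
  f (successors {a, b, c, d, e, f, g}): φ is false.
  g (successors {a, b, c, d, e, f}): φ is false.
For instance, at a:
  At a: Dia (s or r) is true, Box Box r and Dia s is false, so Dia (s or r) -> (Box Box r and Dia s) is false.
    At a: Dia (s or r) requires s or r at some successor in {a, b, c, d, e, f, g}.
      s or r holds at a, so Dia (s or r) is true at a.
    At a: Box Box r is false, Dia s is true, so Box Box r and Dia s is false.
      At a: Box Box r requires Box r at every successor {a, b, c, d, e, f, g}.
        Box r fails at a, so Box Box r is false at a.
      At a: Dia s requires s at some successor in {a, b, c, d, e, f, g}.
        s holds at a, so Dia s is true at a.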